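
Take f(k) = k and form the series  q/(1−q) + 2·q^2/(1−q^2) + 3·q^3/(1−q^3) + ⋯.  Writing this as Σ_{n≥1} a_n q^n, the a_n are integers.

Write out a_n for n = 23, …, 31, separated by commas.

n=23: 23·1 1·23  f→[23+1]=24
d|24:{1,2,3,4,6,8,12,24}  Σf=1+2+3+4+6+8+12+24=60
q^25  k|25↦f(k): 1:1 5:5 25:25  a_25=31
n=26: 1·26 2·13 13·2 26·1  f→[1+2+13+26]=42
[q^27] f(1)=1,f(3)=3,f(9)=9,f(27)=27 ⇒ 40
n=28: 28·1 14·2 7·4 4·7 2·14 1·28  f→[28+14+7+4+2+1]=56
[q^29] f(29)=29,f(1)=1 ⇒ 30
n=30: 1·30 2·15 3·10 5·6 6·5 10·3 15·2 30·1  f→[1+2+3+5+6+10+15+30]=72
q^31  k|31↦f(k): 31:31 1:1  a_31=32

24, 60, 31, 42, 40, 56, 30, 72, 32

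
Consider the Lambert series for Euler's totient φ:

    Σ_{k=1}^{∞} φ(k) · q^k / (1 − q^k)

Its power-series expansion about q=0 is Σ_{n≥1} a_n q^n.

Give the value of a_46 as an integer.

d|46:{46,23,2,1}  Σφ=22+22+1+1=46

a_46 = 46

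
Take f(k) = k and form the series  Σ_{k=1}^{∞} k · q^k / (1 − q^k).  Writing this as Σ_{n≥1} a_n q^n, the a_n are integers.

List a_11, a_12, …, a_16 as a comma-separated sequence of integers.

12, 28, 14, 24, 24, 31

q^11  k|11↦f(k): 1:1 11:11  a_11=12
n=12: 12·1 6·2 4·3 3·4 2·6 1·12  f→[12+6+4+3+2+1]=28
[q^13] f(13)=13,f(1)=1 ⇒ 14
d|14:{14,7,2,1}  Σf=14+7+2+1=24
n=15: 15·1 5·3 3·5 1·15  f→[15+5+3+1]=24
n=16: 1·16 2·8 4·4 8·2 16·1  f→[1+2+4+8+16]=31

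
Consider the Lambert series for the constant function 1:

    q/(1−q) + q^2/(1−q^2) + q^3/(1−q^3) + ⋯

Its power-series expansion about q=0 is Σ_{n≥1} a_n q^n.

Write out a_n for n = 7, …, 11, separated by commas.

2, 4, 3, 4, 2

q^7  k|7↦f(k): 1:1 7:1  a_7=2
d|8:{1,2,4,8}  Σf=1+1+1+1=4
q^9  k|9↦f(k): 9:1 3:1 1:1  a_9=3
[q^10] f(1)=1,f(2)=1,f(5)=1,f(10)=1 ⇒ 4
q^11  k|11↦f(k): 11:1 1:1  a_11=2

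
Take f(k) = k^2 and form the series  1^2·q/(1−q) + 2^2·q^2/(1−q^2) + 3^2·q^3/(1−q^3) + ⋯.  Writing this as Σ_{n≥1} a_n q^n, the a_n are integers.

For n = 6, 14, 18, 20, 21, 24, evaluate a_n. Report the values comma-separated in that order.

50, 250, 455, 546, 500, 850

q^6  k|6↦f(k): 1:1 2:4 3:9 6:36  a_6=50
d|14:{14,7,2,1}  Σf=196+49+4+1=250
n=18: 18·1 9·2 6·3 3·6 2·9 1·18  f→[324+81+36+9+4+1]=455
[q^20] f(20)=400,f(10)=100,f(5)=25,f(4)=16,f(2)=4,f(1)=1 ⇒ 546
q^21  k|21↦f(k): 1:1 3:9 7:49 21:441  a_21=500
n=24: 24·1 12·2 8·3 6·4 4·6 3·8 2·12 1·24  f→[576+144+64+36+16+9+4+1]=850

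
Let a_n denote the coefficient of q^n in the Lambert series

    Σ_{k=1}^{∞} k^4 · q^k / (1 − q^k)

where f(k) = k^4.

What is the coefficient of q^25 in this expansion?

[q^25] f(25)=390625,f(5)=625,f(1)=1 ⇒ 391251

a_25 = 391251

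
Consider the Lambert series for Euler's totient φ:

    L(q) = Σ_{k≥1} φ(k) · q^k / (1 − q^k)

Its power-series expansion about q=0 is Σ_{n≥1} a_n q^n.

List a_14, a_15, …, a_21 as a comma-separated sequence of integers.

n=14: 1·14 2·7 7·2 14·1  φ→[1+1+6+6]=14
[q^15] φ(15)=8,φ(5)=4,φ(3)=2,φ(1)=1 ⇒ 15
n=16: 1·16 2·8 4·4 8·2 16·1  φ→[1+1+2+4+8]=16
d|17:{1,17}  Σφ=1+16=17
q^18  k|18↦φ(k): 1:1 2:1 3:2 6:2 9:6 18:6  a_18=18
q^19  k|19↦φ(k): 19:18 1:1  a_19=19
[q^20] φ(1)=1,φ(2)=1,φ(4)=2,φ(5)=4,φ(10)=4,φ(20)=8 ⇒ 20
q^21  k|21↦φ(k): 1:1 3:2 7:6 21:12  a_21=21

14, 15, 16, 17, 18, 19, 20, 21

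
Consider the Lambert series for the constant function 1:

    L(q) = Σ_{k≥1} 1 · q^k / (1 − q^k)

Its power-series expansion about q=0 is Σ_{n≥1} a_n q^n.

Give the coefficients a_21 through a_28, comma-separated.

4, 4, 2, 8, 3, 4, 4, 6

[q^21] f(1)=1,f(3)=1,f(7)=1,f(21)=1 ⇒ 4
n=22: 1·22 2·11 11·2 22·1  f→[1+1+1+1]=4
q^23  k|23↦f(k): 23:1 1:1  a_23=2
q^24  k|24↦f(k): 24:1 12:1 8:1 6:1 4:1 3:1 2:1 1:1  a_24=8
d|25:{1,5,25}  Σf=1+1+1=3
n=26: 26·1 13·2 2·13 1·26  f→[1+1+1+1]=4
d|27:{1,3,9,27}  Σf=1+1+1+1=4
d|28:{1,2,4,7,14,28}  Σf=1+1+1+1+1+1=6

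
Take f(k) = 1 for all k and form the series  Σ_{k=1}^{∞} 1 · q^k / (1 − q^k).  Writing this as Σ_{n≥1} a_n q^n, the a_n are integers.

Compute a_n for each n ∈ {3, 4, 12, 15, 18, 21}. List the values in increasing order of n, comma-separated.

n=3: 3·1 1·3  f→[1+1]=2
[q^4] f(1)=1,f(2)=1,f(4)=1 ⇒ 3
q^12  k|12↦f(k): 12:1 6:1 4:1 3:1 2:1 1:1  a_12=6
q^15  k|15↦f(k): 15:1 5:1 3:1 1:1  a_15=4
d|18:{1,2,3,6,9,18}  Σf=1+1+1+1+1+1=6
q^21  k|21↦f(k): 21:1 7:1 3:1 1:1  a_21=4

2, 3, 6, 4, 6, 4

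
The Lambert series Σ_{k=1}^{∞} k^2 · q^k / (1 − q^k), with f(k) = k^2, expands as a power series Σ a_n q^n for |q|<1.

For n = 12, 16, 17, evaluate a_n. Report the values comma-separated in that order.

210, 341, 290

d|12:{1,2,3,4,6,12}  Σf=1+4+9+16+36+144=210
d|16:{1,2,4,8,16}  Σf=1+4+16+64+256=341
d|17:{1,17}  Σf=1+289=290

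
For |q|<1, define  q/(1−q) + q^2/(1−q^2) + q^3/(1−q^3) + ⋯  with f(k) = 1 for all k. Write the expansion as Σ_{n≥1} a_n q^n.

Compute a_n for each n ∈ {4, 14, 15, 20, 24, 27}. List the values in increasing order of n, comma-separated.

[q^4] f(1)=1,f(2)=1,f(4)=1 ⇒ 3
q^14  k|14↦f(k): 1:1 2:1 7:1 14:1  a_14=4
n=15: 15·1 5·3 3·5 1·15  f→[1+1+1+1]=4
[q^20] f(1)=1,f(2)=1,f(4)=1,f(5)=1,f(10)=1,f(20)=1 ⇒ 6
q^24  k|24↦f(k): 1:1 2:1 3:1 4:1 6:1 8:1 12:1 24:1  a_24=8
q^27  k|27↦f(k): 27:1 9:1 3:1 1:1  a_27=4

3, 4, 4, 6, 8, 4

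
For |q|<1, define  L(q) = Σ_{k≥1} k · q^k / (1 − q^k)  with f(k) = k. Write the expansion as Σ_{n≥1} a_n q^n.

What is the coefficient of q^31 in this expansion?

a_31 = 32

q^31  k|31↦f(k): 1:1 31:31  a_31=32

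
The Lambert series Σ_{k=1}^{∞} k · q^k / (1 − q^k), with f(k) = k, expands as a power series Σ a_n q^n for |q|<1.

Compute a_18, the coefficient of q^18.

q^18  k|18↦f(k): 1:1 2:2 3:3 6:6 9:9 18:18  a_18=39

a_18 = 39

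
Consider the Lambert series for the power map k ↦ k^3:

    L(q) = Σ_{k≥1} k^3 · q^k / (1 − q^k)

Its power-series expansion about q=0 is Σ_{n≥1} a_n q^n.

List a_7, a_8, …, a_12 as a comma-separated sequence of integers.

344, 585, 757, 1134, 1332, 2044

q^7  k|7↦f(k): 7:343 1:1  a_7=344
d|8:{1,2,4,8}  Σf=1+8+64+512=585
d|9:{9,3,1}  Σf=729+27+1=757
n=10: 10·1 5·2 2·5 1·10  f→[1000+125+8+1]=1134
[q^11] f(11)=1331,f(1)=1 ⇒ 1332
d|12:{1,2,3,4,6,12}  Σf=1+8+27+64+216+1728=2044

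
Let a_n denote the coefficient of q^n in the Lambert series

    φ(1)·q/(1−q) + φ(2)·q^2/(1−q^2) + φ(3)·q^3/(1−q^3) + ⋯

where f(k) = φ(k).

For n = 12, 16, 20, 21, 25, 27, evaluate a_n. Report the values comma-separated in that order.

n=12: 12·1 6·2 4·3 3·4 2·6 1·12  φ→[4+2+2+2+1+1]=12
[q^16] φ(16)=8,φ(8)=4,φ(4)=2,φ(2)=1,φ(1)=1 ⇒ 16
[q^20] φ(1)=1,φ(2)=1,φ(4)=2,φ(5)=4,φ(10)=4,φ(20)=8 ⇒ 20
n=21: 1·21 3·7 7·3 21·1  φ→[1+2+6+12]=21
q^25  k|25↦φ(k): 25:20 5:4 1:1  a_25=25
q^27  k|27↦φ(k): 1:1 3:2 9:6 27:18  a_27=27

12, 16, 20, 21, 25, 27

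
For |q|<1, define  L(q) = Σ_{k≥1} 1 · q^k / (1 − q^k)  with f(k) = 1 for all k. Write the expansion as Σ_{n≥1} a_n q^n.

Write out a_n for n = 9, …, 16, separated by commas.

[q^9] f(1)=1,f(3)=1,f(9)=1 ⇒ 3
n=10: 1·10 2·5 5·2 10·1  f→[1+1+1+1]=4
q^11  k|11↦f(k): 1:1 11:1  a_11=2
d|12:{12,6,4,3,2,1}  Σf=1+1+1+1+1+1=6
[q^13] f(13)=1,f(1)=1 ⇒ 2
n=14: 1·14 2·7 7·2 14·1  f→[1+1+1+1]=4
d|15:{15,5,3,1}  Σf=1+1+1+1=4
d|16:{16,8,4,2,1}  Σf=1+1+1+1+1=5

3, 4, 2, 6, 2, 4, 4, 5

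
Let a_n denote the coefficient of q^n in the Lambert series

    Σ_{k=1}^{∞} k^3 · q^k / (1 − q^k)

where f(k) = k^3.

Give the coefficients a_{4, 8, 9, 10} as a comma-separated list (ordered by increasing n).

d|4:{4,2,1}  Σf=64+8+1=73
n=8: 1·8 2·4 4·2 8·1  f→[1+8+64+512]=585
n=9: 9·1 3·3 1·9  f→[729+27+1]=757
d|10:{1,2,5,10}  Σf=1+8+125+1000=1134

73, 585, 757, 1134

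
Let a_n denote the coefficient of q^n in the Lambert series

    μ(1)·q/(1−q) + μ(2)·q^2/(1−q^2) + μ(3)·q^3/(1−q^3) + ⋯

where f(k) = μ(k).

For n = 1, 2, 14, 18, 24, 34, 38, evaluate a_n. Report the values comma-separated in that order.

1, 0, 0, 0, 0, 0, 0

[q^1] μ(1)=1 ⇒ 1
d|2:{1,2}  Σμ=1+(-1)=0
n=14: 14·1 7·2 2·7 1·14  μ→[1+(-1)+(-1)+1]=0
d|18:{18,9,6,3,2,1}  Σμ=0+0+1+(-1)+(-1)+1=0
d|24:{24,12,8,6,4,3,2,1}  Σμ=0+0+0+1+0+(-1)+(-1)+1=0
d|34:{34,17,2,1}  Σμ=1+(-1)+(-1)+1=0
q^38  k|38↦μ(k): 38:1 19:-1 2:-1 1:1  a_38=0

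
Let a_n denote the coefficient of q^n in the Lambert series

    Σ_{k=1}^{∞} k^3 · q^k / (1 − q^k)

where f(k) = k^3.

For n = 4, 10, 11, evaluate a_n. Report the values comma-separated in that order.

73, 1134, 1332

[q^4] f(1)=1,f(2)=8,f(4)=64 ⇒ 73
n=10: 1·10 2·5 5·2 10·1  f→[1+8+125+1000]=1134
q^11  k|11↦f(k): 11:1331 1:1  a_11=1332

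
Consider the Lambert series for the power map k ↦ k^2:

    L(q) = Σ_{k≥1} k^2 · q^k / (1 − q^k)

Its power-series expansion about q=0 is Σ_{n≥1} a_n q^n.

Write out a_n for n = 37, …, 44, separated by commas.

1370, 1810, 1700, 2210, 1682, 2500, 1850, 2562

[q^37] f(37)=1369,f(1)=1 ⇒ 1370
q^38  k|38↦f(k): 38:1444 19:361 2:4 1:1  a_38=1810
[q^39] f(1)=1,f(3)=9,f(13)=169,f(39)=1521 ⇒ 1700
[q^40] f(1)=1,f(2)=4,f(4)=16,f(5)=25,f(8)=64,f(10)=100,f(20)=400,f(40)=1600 ⇒ 2210
n=41: 41·1 1·41  f→[1681+1]=1682
q^42  k|42↦f(k): 42:1764 21:441 14:196 7:49 6:36 3:9 2:4 1:1  a_42=2500
d|43:{1,43}  Σf=1+1849=1850
q^44  k|44↦f(k): 1:1 2:4 4:16 11:121 22:484 44:1936  a_44=2562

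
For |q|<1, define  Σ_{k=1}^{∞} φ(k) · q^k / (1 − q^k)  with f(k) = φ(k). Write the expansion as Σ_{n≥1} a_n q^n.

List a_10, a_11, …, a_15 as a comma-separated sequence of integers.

n=10: 1·10 2·5 5·2 10·1  φ→[1+1+4+4]=10
d|11:{11,1}  Σφ=10+1=11
[q^12] φ(1)=1,φ(2)=1,φ(3)=2,φ(4)=2,φ(6)=2,φ(12)=4 ⇒ 12
[q^13] φ(13)=12,φ(1)=1 ⇒ 13
q^14  k|14↦φ(k): 14:6 7:6 2:1 1:1  a_14=14
n=15: 15·1 5·3 3·5 1·15  φ→[8+4+2+1]=15

10, 11, 12, 13, 14, 15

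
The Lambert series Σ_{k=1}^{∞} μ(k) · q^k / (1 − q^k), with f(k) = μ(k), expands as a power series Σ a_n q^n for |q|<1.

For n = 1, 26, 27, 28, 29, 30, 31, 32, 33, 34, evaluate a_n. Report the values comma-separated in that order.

1, 0, 0, 0, 0, 0, 0, 0, 0, 0

[q^1] μ(1)=1 ⇒ 1
q^26  k|26↦μ(k): 1:1 2:-1 13:-1 26:1  a_26=0
d|27:{27,9,3,1}  Σμ=0+0+(-1)+1=0
[q^28] μ(28)=0,μ(14)=1,μ(7)=-1,μ(4)=0,μ(2)=-1,μ(1)=1 ⇒ 0
[q^29] μ(29)=-1,μ(1)=1 ⇒ 0
n=30: 30·1 15·2 10·3 6·5 5·6 3·10 2·15 1·30  μ→[(-1)+1+1+1+(-1)+(-1)+(-1)+1]=0
[q^31] μ(31)=-1,μ(1)=1 ⇒ 0
d|32:{1,2,4,8,16,32}  Σμ=1+(-1)+0+0+0+0=0
[q^33] μ(1)=1,μ(3)=-1,μ(11)=-1,μ(33)=1 ⇒ 0
[q^34] μ(1)=1,μ(2)=-1,μ(17)=-1,μ(34)=1 ⇒ 0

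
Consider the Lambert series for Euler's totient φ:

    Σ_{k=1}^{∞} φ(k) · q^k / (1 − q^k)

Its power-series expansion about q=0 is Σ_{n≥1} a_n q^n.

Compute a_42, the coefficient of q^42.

q^42  k|42↦φ(k): 1:1 2:1 3:2 6:2 7:6 14:6 21:12 42:12  a_42=42

a_42 = 42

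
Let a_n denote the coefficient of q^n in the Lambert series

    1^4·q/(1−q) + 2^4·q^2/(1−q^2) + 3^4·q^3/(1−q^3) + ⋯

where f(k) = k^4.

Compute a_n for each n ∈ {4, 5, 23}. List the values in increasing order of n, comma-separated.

273, 626, 279842

n=4: 1·4 2·2 4·1  f→[1+16+256]=273
q^5  k|5↦f(k): 1:1 5:625  a_5=626
q^23  k|23↦f(k): 1:1 23:279841  a_23=279842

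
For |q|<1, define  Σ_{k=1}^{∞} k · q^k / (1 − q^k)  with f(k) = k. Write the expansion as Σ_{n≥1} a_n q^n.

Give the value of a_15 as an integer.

n=15: 15·1 5·3 3·5 1·15  f→[15+5+3+1]=24

a_15 = 24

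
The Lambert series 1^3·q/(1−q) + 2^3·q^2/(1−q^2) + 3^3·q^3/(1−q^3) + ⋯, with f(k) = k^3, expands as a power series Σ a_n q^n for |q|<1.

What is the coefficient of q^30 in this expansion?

a_30 = 31752

d|30:{1,2,3,5,6,10,15,30}  Σf=1+8+27+125+216+1000+3375+27000=31752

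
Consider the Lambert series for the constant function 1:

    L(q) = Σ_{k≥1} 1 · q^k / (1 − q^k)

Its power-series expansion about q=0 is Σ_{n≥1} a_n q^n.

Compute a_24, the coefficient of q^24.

n=24: 24·1 12·2 8·3 6·4 4·6 3·8 2·12 1·24  f→[1+1+1+1+1+1+1+1]=8

a_24 = 8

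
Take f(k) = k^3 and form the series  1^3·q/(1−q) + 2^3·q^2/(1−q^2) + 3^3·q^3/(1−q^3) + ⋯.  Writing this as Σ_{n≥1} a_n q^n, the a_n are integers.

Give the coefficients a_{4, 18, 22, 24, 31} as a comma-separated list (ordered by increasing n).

73, 6813, 11988, 16380, 29792

q^4  k|4↦f(k): 4:64 2:8 1:1  a_4=73
n=18: 1·18 2·9 3·6 6·3 9·2 18·1  f→[1+8+27+216+729+5832]=6813
q^22  k|22↦f(k): 1:1 2:8 11:1331 22:10648  a_22=11988
n=24: 1·24 2·12 3·8 4·6 6·4 8·3 12·2 24·1  f→[1+8+27+64+216+512+1728+13824]=16380
n=31: 1·31 31·1  f→[1+29791]=29792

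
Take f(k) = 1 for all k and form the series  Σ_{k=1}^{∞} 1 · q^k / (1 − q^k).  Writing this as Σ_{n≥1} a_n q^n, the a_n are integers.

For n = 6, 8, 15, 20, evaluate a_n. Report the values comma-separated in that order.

[q^6] f(6)=1,f(3)=1,f(2)=1,f(1)=1 ⇒ 4
d|8:{1,2,4,8}  Σf=1+1+1+1=4
n=15: 1·15 3·5 5·3 15·1  f→[1+1+1+1]=4
q^20  k|20↦f(k): 20:1 10:1 5:1 4:1 2:1 1:1  a_20=6

4, 4, 4, 6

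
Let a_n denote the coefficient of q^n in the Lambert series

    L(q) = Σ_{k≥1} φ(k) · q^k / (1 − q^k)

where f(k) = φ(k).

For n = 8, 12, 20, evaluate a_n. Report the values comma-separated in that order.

n=8: 1·8 2·4 4·2 8·1  φ→[1+1+2+4]=8
q^12  k|12↦φ(k): 12:4 6:2 4:2 3:2 2:1 1:1  a_12=12
q^20  k|20↦φ(k): 1:1 2:1 4:2 5:4 10:4 20:8  a_20=20

8, 12, 20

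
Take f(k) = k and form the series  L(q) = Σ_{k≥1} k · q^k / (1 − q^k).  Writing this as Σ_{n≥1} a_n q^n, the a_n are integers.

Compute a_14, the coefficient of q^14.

a_14 = 24

d|14:{1,2,7,14}  Σf=1+2+7+14=24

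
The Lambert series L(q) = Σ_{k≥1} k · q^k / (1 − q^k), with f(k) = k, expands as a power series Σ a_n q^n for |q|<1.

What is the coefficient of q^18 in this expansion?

a_18 = 39

q^18  k|18↦f(k): 1:1 2:2 3:3 6:6 9:9 18:18  a_18=39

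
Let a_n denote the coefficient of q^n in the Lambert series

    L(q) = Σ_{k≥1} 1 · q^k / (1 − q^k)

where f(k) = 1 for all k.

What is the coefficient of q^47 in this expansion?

a_47 = 2

q^47  k|47↦f(k): 47:1 1:1  a_47=2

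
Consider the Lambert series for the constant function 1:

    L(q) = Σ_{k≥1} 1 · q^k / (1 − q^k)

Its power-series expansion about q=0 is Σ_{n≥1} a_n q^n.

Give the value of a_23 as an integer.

[q^23] f(1)=1,f(23)=1 ⇒ 2

a_23 = 2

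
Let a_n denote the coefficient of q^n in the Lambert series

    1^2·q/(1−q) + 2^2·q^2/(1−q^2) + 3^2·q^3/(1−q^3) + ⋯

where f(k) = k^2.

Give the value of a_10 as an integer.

a_10 = 130

d|10:{1,2,5,10}  Σf=1+4+25+100=130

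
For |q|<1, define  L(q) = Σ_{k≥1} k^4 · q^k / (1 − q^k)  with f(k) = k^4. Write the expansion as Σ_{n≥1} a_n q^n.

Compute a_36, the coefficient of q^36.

a_36 = 1813539

d|36:{1,2,3,4,6,9,12,18,36}  Σf=1+16+81+256+1296+6561+20736+104976+1679616=1813539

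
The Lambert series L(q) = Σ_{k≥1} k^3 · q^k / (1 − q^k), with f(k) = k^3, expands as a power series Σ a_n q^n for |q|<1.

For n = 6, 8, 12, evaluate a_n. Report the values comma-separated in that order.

252, 585, 2044

[q^6] f(6)=216,f(3)=27,f(2)=8,f(1)=1 ⇒ 252
n=8: 8·1 4·2 2·4 1·8  f→[512+64+8+1]=585
n=12: 12·1 6·2 4·3 3·4 2·6 1·12  f→[1728+216+64+27+8+1]=2044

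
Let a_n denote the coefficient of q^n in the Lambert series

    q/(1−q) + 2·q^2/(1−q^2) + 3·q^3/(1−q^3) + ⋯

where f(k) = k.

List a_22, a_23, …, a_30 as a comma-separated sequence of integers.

n=22: 1·22 2·11 11·2 22·1  f→[1+2+11+22]=36
n=23: 1·23 23·1  f→[1+23]=24
d|24:{24,12,8,6,4,3,2,1}  Σf=24+12+8+6+4+3+2+1=60
d|25:{25,5,1}  Σf=25+5+1=31
d|26:{26,13,2,1}  Σf=26+13+2+1=42
[q^27] f(1)=1,f(3)=3,f(9)=9,f(27)=27 ⇒ 40
[q^28] f(1)=1,f(2)=2,f(4)=4,f(7)=7,f(14)=14,f(28)=28 ⇒ 56
q^29  k|29↦f(k): 29:29 1:1  a_29=30
d|30:{1,2,3,5,6,10,15,30}  Σf=1+2+3+5+6+10+15+30=72

36, 24, 60, 31, 42, 40, 56, 30, 72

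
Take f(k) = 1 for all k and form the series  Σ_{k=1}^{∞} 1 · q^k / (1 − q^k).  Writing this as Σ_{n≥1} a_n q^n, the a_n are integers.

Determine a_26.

n=26: 1·26 2·13 13·2 26·1  f→[1+1+1+1]=4

a_26 = 4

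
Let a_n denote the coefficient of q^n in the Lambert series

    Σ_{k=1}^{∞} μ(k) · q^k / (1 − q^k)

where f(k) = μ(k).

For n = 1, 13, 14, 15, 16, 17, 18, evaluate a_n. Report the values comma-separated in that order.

1, 0, 0, 0, 0, 0, 0

q^1  k|1↦μ(k): 1:1  a_1=1
[q^13] μ(1)=1,μ(13)=-1 ⇒ 0
[q^14] μ(14)=1,μ(7)=-1,μ(2)=-1,μ(1)=1 ⇒ 0
q^15  k|15↦μ(k): 15:1 5:-1 3:-1 1:1  a_15=0
q^16  k|16↦μ(k): 1:1 2:-1 4:0 8:0 16:0  a_16=0
n=17: 17·1 1·17  μ→[(-1)+1]=0
d|18:{1,2,3,6,9,18}  Σμ=1+(-1)+(-1)+1+0+0=0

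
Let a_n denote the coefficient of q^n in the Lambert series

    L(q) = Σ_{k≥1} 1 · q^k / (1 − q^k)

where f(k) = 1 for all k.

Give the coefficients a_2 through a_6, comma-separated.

2, 2, 3, 2, 4

d|2:{1,2}  Σf=1+1=2
[q^3] f(3)=1,f(1)=1 ⇒ 2
n=4: 4·1 2·2 1·4  f→[1+1+1]=3
d|5:{1,5}  Σf=1+1=2
n=6: 1·6 2·3 3·2 6·1  f→[1+1+1+1]=4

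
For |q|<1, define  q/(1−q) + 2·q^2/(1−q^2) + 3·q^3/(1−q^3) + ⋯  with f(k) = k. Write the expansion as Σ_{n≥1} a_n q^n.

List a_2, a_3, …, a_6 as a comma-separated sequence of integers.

n=2: 2·1 1·2  f→[2+1]=3
[q^3] f(3)=3,f(1)=1 ⇒ 4
q^4  k|4↦f(k): 4:4 2:2 1:1  a_4=7
q^5  k|5↦f(k): 5:5 1:1  a_5=6
q^6  k|6↦f(k): 6:6 3:3 2:2 1:1  a_6=12

3, 4, 7, 6, 12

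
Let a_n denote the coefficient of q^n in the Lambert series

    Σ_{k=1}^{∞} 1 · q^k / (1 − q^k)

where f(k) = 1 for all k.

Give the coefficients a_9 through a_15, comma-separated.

3, 4, 2, 6, 2, 4, 4

d|9:{1,3,9}  Σf=1+1+1=3
n=10: 10·1 5·2 2·5 1·10  f→[1+1+1+1]=4
[q^11] f(1)=1,f(11)=1 ⇒ 2
d|12:{1,2,3,4,6,12}  Σf=1+1+1+1+1+1=6
[q^13] f(1)=1,f(13)=1 ⇒ 2
n=14: 1·14 2·7 7·2 14·1  f→[1+1+1+1]=4
n=15: 1·15 3·5 5·3 15·1  f→[1+1+1+1]=4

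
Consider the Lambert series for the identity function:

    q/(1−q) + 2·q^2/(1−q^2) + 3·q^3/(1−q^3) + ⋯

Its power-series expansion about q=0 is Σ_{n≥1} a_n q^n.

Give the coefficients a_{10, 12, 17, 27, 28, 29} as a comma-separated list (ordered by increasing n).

n=10: 10·1 5·2 2·5 1·10  f→[10+5+2+1]=18
[q^12] f(1)=1,f(2)=2,f(3)=3,f(4)=4,f(6)=6,f(12)=12 ⇒ 28
d|17:{1,17}  Σf=1+17=18
n=27: 1·27 3·9 9·3 27·1  f→[1+3+9+27]=40
[q^28] f(1)=1,f(2)=2,f(4)=4,f(7)=7,f(14)=14,f(28)=28 ⇒ 56
n=29: 29·1 1·29  f→[29+1]=30

18, 28, 18, 40, 56, 30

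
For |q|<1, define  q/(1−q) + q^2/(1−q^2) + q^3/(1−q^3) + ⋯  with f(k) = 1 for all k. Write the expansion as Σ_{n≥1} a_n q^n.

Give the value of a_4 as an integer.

a_4 = 3

[q^4] f(1)=1,f(2)=1,f(4)=1 ⇒ 3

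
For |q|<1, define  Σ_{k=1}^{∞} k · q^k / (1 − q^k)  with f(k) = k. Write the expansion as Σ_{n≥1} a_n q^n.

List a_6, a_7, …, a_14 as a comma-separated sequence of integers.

12, 8, 15, 13, 18, 12, 28, 14, 24

n=6: 1·6 2·3 3·2 6·1  f→[1+2+3+6]=12
[q^7] f(1)=1,f(7)=7 ⇒ 8
[q^8] f(8)=8,f(4)=4,f(2)=2,f(1)=1 ⇒ 15
[q^9] f(1)=1,f(3)=3,f(9)=9 ⇒ 13
q^10  k|10↦f(k): 1:1 2:2 5:5 10:10  a_10=18
q^11  k|11↦f(k): 11:11 1:1  a_11=12
[q^12] f(12)=12,f(6)=6,f(4)=4,f(3)=3,f(2)=2,f(1)=1 ⇒ 28
[q^13] f(1)=1,f(13)=13 ⇒ 14
d|14:{14,7,2,1}  Σf=14+7+2+1=24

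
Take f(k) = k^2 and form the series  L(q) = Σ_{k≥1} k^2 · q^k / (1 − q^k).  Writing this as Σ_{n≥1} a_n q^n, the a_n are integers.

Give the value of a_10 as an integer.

a_10 = 130

q^10  k|10↦f(k): 10:100 5:25 2:4 1:1  a_10=130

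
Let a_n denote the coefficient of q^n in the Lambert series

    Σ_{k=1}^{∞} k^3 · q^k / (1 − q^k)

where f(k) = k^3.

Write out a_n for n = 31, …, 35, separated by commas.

29792, 37449, 37296, 44226, 43344

n=31: 1·31 31·1  f→[1+29791]=29792
[q^32] f(32)=32768,f(16)=4096,f(8)=512,f(4)=64,f(2)=8,f(1)=1 ⇒ 37449
d|33:{1,3,11,33}  Σf=1+27+1331+35937=37296
d|34:{34,17,2,1}  Σf=39304+4913+8+1=44226
[q^35] f(1)=1,f(5)=125,f(7)=343,f(35)=42875 ⇒ 43344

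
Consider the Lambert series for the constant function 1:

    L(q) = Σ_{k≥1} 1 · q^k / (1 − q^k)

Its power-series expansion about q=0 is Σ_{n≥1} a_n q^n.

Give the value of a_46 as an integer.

a_46 = 4

d|46:{1,2,23,46}  Σf=1+1+1+1=4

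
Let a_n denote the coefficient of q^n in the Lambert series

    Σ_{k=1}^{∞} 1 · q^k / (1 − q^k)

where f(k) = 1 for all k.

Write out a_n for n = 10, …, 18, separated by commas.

4, 2, 6, 2, 4, 4, 5, 2, 6

d|10:{1,2,5,10}  Σf=1+1+1+1=4
[q^11] f(11)=1,f(1)=1 ⇒ 2
q^12  k|12↦f(k): 12:1 6:1 4:1 3:1 2:1 1:1  a_12=6
d|13:{1,13}  Σf=1+1=2
n=14: 1·14 2·7 7·2 14·1  f→[1+1+1+1]=4
n=15: 15·1 5·3 3·5 1·15  f→[1+1+1+1]=4
[q^16] f(16)=1,f(8)=1,f(4)=1,f(2)=1,f(1)=1 ⇒ 5
d|17:{1,17}  Σf=1+1=2
q^18  k|18↦f(k): 1:1 2:1 3:1 6:1 9:1 18:1  a_18=6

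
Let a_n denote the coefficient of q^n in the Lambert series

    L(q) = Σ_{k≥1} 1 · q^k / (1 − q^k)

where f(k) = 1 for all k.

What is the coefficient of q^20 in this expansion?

q^20  k|20↦f(k): 1:1 2:1 4:1 5:1 10:1 20:1  a_20=6

a_20 = 6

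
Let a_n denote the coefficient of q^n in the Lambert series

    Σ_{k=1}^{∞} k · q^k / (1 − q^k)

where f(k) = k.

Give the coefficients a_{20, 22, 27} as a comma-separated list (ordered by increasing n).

42, 36, 40

[q^20] f(1)=1,f(2)=2,f(4)=4,f(5)=5,f(10)=10,f(20)=20 ⇒ 42
n=22: 22·1 11·2 2·11 1·22  f→[22+11+2+1]=36
d|27:{27,9,3,1}  Σf=27+9+3+1=40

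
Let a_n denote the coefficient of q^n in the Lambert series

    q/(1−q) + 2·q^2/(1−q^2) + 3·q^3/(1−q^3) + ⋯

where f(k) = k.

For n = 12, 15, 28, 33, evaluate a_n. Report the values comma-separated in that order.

28, 24, 56, 48

q^12  k|12↦f(k): 1:1 2:2 3:3 4:4 6:6 12:12  a_12=28
[q^15] f(1)=1,f(3)=3,f(5)=5,f(15)=15 ⇒ 24
n=28: 28·1 14·2 7·4 4·7 2·14 1·28  f→[28+14+7+4+2+1]=56
n=33: 1·33 3·11 11·3 33·1  f→[1+3+11+33]=48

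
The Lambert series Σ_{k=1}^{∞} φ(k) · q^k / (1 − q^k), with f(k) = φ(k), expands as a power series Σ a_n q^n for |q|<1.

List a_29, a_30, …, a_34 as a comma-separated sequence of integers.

q^29  k|29↦φ(k): 29:28 1:1  a_29=29
[q^30] φ(1)=1,φ(2)=1,φ(3)=2,φ(5)=4,φ(6)=2,φ(10)=4,φ(15)=8,φ(30)=8 ⇒ 30
n=31: 31·1 1·31  φ→[30+1]=31
n=32: 1·32 2·16 4·8 8·4 16·2 32·1  φ→[1+1+2+4+8+16]=32
d|33:{33,11,3,1}  Σφ=20+10+2+1=33
d|34:{1,2,17,34}  Σφ=1+1+16+16=34

29, 30, 31, 32, 33, 34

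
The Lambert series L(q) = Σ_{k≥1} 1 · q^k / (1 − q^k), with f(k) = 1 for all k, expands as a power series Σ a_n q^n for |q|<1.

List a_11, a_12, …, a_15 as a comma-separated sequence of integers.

2, 6, 2, 4, 4

n=11: 11·1 1·11  f→[1+1]=2
n=12: 12·1 6·2 4·3 3·4 2·6 1·12  f→[1+1+1+1+1+1]=6
d|13:{1,13}  Σf=1+1=2
n=14: 1·14 2·7 7·2 14·1  f→[1+1+1+1]=4
d|15:{1,3,5,15}  Σf=1+1+1+1=4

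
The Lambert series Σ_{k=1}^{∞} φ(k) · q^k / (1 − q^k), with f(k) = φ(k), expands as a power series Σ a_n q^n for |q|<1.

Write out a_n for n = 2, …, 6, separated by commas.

[q^2] φ(2)=1,φ(1)=1 ⇒ 2
d|3:{3,1}  Σφ=2+1=3
d|4:{4,2,1}  Σφ=2+1+1=4
[q^5] φ(5)=4,φ(1)=1 ⇒ 5
n=6: 6·1 3·2 2·3 1·6  φ→[2+2+1+1]=6

2, 3, 4, 5, 6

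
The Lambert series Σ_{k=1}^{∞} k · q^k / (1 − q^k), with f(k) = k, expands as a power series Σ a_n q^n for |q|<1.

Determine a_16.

a_16 = 31

[q^16] f(1)=1,f(2)=2,f(4)=4,f(8)=8,f(16)=16 ⇒ 31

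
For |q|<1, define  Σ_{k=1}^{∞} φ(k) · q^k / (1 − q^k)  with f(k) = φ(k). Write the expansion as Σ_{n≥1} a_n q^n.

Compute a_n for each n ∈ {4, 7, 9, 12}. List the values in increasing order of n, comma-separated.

d|4:{4,2,1}  Σφ=2+1+1=4
[q^7] φ(1)=1,φ(7)=6 ⇒ 7
d|9:{1,3,9}  Σφ=1+2+6=9
[q^12] φ(12)=4,φ(6)=2,φ(4)=2,φ(3)=2,φ(2)=1,φ(1)=1 ⇒ 12

4, 7, 9, 12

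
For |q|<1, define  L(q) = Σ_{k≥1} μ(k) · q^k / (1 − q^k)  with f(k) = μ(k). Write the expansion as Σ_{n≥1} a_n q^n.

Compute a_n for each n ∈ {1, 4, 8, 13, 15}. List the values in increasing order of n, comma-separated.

n=1: 1·1  μ→[1]=1
n=4: 4·1 2·2 1·4  μ→[0+(-1)+1]=0
[q^8] μ(1)=1,μ(2)=-1,μ(4)=0,μ(8)=0 ⇒ 0
d|13:{1,13}  Σμ=1+(-1)=0
d|15:{1,3,5,15}  Σμ=1+(-1)+(-1)+1=0

1, 0, 0, 0, 0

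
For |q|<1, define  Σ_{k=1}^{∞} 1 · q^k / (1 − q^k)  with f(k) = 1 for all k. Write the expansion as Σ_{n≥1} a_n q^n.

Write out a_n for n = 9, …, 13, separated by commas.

d|9:{1,3,9}  Σf=1+1+1=3
d|10:{10,5,2,1}  Σf=1+1+1+1=4
d|11:{11,1}  Σf=1+1=2
n=12: 12·1 6·2 4·3 3·4 2·6 1·12  f→[1+1+1+1+1+1]=6
[q^13] f(1)=1,f(13)=1 ⇒ 2

3, 4, 2, 6, 2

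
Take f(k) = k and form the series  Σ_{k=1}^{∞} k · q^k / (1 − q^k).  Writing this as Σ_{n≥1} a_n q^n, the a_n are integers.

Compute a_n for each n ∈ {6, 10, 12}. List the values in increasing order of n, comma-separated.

12, 18, 28

q^6  k|6↦f(k): 6:6 3:3 2:2 1:1  a_6=12
[q^10] f(10)=10,f(5)=5,f(2)=2,f(1)=1 ⇒ 18
q^12  k|12↦f(k): 1:1 2:2 3:3 4:4 6:6 12:12  a_12=28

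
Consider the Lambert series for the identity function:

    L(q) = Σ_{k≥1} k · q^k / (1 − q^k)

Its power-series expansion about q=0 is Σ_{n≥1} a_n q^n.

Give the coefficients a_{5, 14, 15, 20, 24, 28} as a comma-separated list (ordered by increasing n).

6, 24, 24, 42, 60, 56

n=5: 5·1 1·5  f→[5+1]=6
q^14  k|14↦f(k): 1:1 2:2 7:7 14:14  a_14=24
n=15: 15·1 5·3 3·5 1·15  f→[15+5+3+1]=24
n=20: 20·1 10·2 5·4 4·5 2·10 1·20  f→[20+10+5+4+2+1]=42
n=24: 1·24 2·12 3·8 4·6 6·4 8·3 12·2 24·1  f→[1+2+3+4+6+8+12+24]=60
n=28: 28·1 14·2 7·4 4·7 2·14 1·28  f→[28+14+7+4+2+1]=56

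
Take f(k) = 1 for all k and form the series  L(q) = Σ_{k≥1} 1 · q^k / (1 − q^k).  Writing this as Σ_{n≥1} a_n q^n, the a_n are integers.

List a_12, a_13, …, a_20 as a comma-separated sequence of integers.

6, 2, 4, 4, 5, 2, 6, 2, 6

d|12:{1,2,3,4,6,12}  Σf=1+1+1+1+1+1=6
d|13:{13,1}  Σf=1+1=2
[q^14] f(1)=1,f(2)=1,f(7)=1,f(14)=1 ⇒ 4
d|15:{1,3,5,15}  Σf=1+1+1+1=4
n=16: 1·16 2·8 4·4 8·2 16·1  f→[1+1+1+1+1]=5
n=17: 1·17 17·1  f→[1+1]=2
d|18:{18,9,6,3,2,1}  Σf=1+1+1+1+1+1=6
n=19: 1·19 19·1  f→[1+1]=2
[q^20] f(1)=1,f(2)=1,f(4)=1,f(5)=1,f(10)=1,f(20)=1 ⇒ 6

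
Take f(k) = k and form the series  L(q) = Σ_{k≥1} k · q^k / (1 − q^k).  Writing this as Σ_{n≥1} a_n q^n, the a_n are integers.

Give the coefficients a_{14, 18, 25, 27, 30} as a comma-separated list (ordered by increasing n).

n=14: 1·14 2·7 7·2 14·1  f→[1+2+7+14]=24
q^18  k|18↦f(k): 18:18 9:9 6:6 3:3 2:2 1:1  a_18=39
[q^25] f(1)=1,f(5)=5,f(25)=25 ⇒ 31
n=27: 1·27 3·9 9·3 27·1  f→[1+3+9+27]=40
n=30: 30·1 15·2 10·3 6·5 5·6 3·10 2·15 1·30  f→[30+15+10+6+5+3+2+1]=72

24, 39, 31, 40, 72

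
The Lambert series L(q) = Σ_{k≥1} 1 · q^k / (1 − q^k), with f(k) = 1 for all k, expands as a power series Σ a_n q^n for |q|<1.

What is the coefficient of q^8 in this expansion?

q^8  k|8↦f(k): 8:1 4:1 2:1 1:1  a_8=4

a_8 = 4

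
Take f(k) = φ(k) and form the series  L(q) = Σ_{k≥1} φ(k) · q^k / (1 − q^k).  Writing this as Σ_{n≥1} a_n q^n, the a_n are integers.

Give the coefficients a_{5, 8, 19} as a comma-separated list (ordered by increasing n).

q^5  k|5↦φ(k): 1:1 5:4  a_5=5
[q^8] φ(8)=4,φ(4)=2,φ(2)=1,φ(1)=1 ⇒ 8
d|19:{19,1}  Σφ=18+1=19

5, 8, 19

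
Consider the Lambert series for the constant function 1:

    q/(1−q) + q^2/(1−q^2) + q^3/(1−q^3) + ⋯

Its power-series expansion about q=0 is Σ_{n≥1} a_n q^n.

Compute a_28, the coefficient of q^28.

q^28  k|28↦f(k): 1:1 2:1 4:1 7:1 14:1 28:1  a_28=6

a_28 = 6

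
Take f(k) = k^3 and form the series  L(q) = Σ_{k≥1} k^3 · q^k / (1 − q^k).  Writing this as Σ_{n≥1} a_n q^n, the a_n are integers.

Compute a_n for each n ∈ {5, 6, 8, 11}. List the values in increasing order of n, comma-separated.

[q^5] f(5)=125,f(1)=1 ⇒ 126
n=6: 6·1 3·2 2·3 1·6  f→[216+27+8+1]=252
d|8:{8,4,2,1}  Σf=512+64+8+1=585
d|11:{1,11}  Σf=1+1331=1332

126, 252, 585, 1332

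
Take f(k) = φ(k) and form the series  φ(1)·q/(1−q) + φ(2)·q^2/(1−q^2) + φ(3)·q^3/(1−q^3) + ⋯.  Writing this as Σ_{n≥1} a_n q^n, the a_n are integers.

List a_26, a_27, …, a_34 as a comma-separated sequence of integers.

[q^26] φ(26)=12,φ(13)=12,φ(2)=1,φ(1)=1 ⇒ 26
q^27  k|27↦φ(k): 1:1 3:2 9:6 27:18  a_27=27
d|28:{28,14,7,4,2,1}  Σφ=12+6+6+2+1+1=28
d|29:{1,29}  Σφ=1+28=29
q^30  k|30↦φ(k): 1:1 2:1 3:2 5:4 6:2 10:4 15:8 30:8  a_30=30
d|31:{31,1}  Σφ=30+1=31
d|32:{1,2,4,8,16,32}  Σφ=1+1+2+4+8+16=32
n=33: 1·33 3·11 11·3 33·1  φ→[1+2+10+20]=33
q^34  k|34↦φ(k): 1:1 2:1 17:16 34:16  a_34=34

26, 27, 28, 29, 30, 31, 32, 33, 34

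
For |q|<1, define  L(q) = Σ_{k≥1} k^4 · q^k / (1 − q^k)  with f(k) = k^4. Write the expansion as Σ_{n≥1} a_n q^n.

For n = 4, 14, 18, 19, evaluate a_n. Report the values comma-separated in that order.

273, 40834, 112931, 130322

d|4:{1,2,4}  Σf=1+16+256=273
n=14: 1·14 2·7 7·2 14·1  f→[1+16+2401+38416]=40834
[q^18] f(18)=104976,f(9)=6561,f(6)=1296,f(3)=81,f(2)=16,f(1)=1 ⇒ 112931
d|19:{19,1}  Σf=130321+1=130322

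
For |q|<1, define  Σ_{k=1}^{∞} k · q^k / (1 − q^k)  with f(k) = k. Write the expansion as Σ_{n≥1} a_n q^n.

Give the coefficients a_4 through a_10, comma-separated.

q^4  k|4↦f(k): 4:4 2:2 1:1  a_4=7
q^5  k|5↦f(k): 1:1 5:5  a_5=6
q^6  k|6↦f(k): 6:6 3:3 2:2 1:1  a_6=12
n=7: 7·1 1·7  f→[7+1]=8
d|8:{1,2,4,8}  Σf=1+2+4+8=15
q^9  k|9↦f(k): 1:1 3:3 9:9  a_9=13
q^10  k|10↦f(k): 10:10 5:5 2:2 1:1  a_10=18

7, 6, 12, 8, 15, 13, 18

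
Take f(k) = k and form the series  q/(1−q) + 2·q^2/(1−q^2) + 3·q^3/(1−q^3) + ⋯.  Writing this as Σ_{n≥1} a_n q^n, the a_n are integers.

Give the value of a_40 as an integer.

n=40: 40·1 20·2 10·4 8·5 5·8 4·10 2·20 1·40  f→[40+20+10+8+5+4+2+1]=90

a_40 = 90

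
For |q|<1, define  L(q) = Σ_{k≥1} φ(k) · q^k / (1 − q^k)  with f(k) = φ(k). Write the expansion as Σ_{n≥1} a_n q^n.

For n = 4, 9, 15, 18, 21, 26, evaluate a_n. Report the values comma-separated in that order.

[q^4] φ(1)=1,φ(2)=1,φ(4)=2 ⇒ 4
d|9:{9,3,1}  Σφ=6+2+1=9
d|15:{1,3,5,15}  Σφ=1+2+4+8=15
d|18:{18,9,6,3,2,1}  Σφ=6+6+2+2+1+1=18
[q^21] φ(1)=1,φ(3)=2,φ(7)=6,φ(21)=12 ⇒ 21
q^26  k|26↦φ(k): 1:1 2:1 13:12 26:12  a_26=26

4, 9, 15, 18, 21, 26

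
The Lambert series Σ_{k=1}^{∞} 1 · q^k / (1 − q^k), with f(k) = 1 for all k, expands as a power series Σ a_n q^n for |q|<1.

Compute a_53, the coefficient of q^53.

[q^53] f(1)=1,f(53)=1 ⇒ 2

a_53 = 2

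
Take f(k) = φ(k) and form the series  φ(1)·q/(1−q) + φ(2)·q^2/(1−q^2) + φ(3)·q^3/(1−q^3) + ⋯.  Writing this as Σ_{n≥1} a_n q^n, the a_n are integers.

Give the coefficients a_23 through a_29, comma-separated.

[q^23] φ(1)=1,φ(23)=22 ⇒ 23
q^24  k|24↦φ(k): 1:1 2:1 3:2 4:2 6:2 8:4 12:4 24:8  a_24=24
n=25: 1·25 5·5 25·1  φ→[1+4+20]=25
[q^26] φ(1)=1,φ(2)=1,φ(13)=12,φ(26)=12 ⇒ 26
q^27  k|27↦φ(k): 27:18 9:6 3:2 1:1  a_27=27
d|28:{1,2,4,7,14,28}  Σφ=1+1+2+6+6+12=28
n=29: 1·29 29·1  φ→[1+28]=29

23, 24, 25, 26, 27, 28, 29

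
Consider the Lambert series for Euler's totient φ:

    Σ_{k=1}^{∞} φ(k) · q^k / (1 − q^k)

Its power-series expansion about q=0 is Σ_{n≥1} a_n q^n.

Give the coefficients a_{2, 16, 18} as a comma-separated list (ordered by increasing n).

[q^2] φ(1)=1,φ(2)=1 ⇒ 2
d|16:{16,8,4,2,1}  Σφ=8+4+2+1+1=16
[q^18] φ(18)=6,φ(9)=6,φ(6)=2,φ(3)=2,φ(2)=1,φ(1)=1 ⇒ 18

2, 16, 18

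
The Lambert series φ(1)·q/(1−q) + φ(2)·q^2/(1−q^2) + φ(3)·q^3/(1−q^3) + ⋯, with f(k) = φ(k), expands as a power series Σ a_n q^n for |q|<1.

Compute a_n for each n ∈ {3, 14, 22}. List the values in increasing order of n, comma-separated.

[q^3] φ(3)=2,φ(1)=1 ⇒ 3
q^14  k|14↦φ(k): 1:1 2:1 7:6 14:6  a_14=14
q^22  k|22↦φ(k): 1:1 2:1 11:10 22:10  a_22=22

3, 14, 22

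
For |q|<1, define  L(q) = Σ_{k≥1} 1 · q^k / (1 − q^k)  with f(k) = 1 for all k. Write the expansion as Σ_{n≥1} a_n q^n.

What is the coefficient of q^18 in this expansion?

[q^18] f(18)=1,f(9)=1,f(6)=1,f(3)=1,f(2)=1,f(1)=1 ⇒ 6

a_18 = 6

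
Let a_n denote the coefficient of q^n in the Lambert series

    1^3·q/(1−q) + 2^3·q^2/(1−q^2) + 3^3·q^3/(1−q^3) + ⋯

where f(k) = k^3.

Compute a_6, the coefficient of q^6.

a_6 = 252

q^6  k|6↦f(k): 1:1 2:8 3:27 6:216  a_6=252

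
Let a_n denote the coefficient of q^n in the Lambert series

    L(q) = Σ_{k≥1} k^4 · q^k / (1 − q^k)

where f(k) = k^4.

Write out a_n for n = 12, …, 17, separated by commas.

22386, 28562, 40834, 51332, 69905, 83522

[q^12] f(1)=1,f(2)=16,f(3)=81,f(4)=256,f(6)=1296,f(12)=20736 ⇒ 22386
n=13: 1·13 13·1  f→[1+28561]=28562
d|14:{14,7,2,1}  Σf=38416+2401+16+1=40834
n=15: 1·15 3·5 5·3 15·1  f→[1+81+625+50625]=51332
q^16  k|16↦f(k): 16:65536 8:4096 4:256 2:16 1:1  a_16=69905
d|17:{1,17}  Σf=1+83521=83522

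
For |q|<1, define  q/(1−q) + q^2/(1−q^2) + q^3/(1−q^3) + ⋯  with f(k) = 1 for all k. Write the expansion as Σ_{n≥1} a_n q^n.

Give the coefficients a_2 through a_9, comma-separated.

2, 2, 3, 2, 4, 2, 4, 3

q^2  k|2↦f(k): 2:1 1:1  a_2=2
d|3:{3,1}  Σf=1+1=2
n=4: 4·1 2·2 1·4  f→[1+1+1]=3
[q^5] f(1)=1,f(5)=1 ⇒ 2
n=6: 1·6 2·3 3·2 6·1  f→[1+1+1+1]=4
q^7  k|7↦f(k): 7:1 1:1  a_7=2
[q^8] f(1)=1,f(2)=1,f(4)=1,f(8)=1 ⇒ 4
[q^9] f(1)=1,f(3)=1,f(9)=1 ⇒ 3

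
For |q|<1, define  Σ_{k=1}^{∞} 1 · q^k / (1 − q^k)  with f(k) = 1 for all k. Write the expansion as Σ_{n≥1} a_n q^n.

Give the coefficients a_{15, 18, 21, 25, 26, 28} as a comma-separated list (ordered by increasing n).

[q^15] f(15)=1,f(5)=1,f(3)=1,f(1)=1 ⇒ 4
n=18: 18·1 9·2 6·3 3·6 2·9 1·18  f→[1+1+1+1+1+1]=6
d|21:{1,3,7,21}  Σf=1+1+1+1=4
q^25  k|25↦f(k): 1:1 5:1 25:1  a_25=3
q^26  k|26↦f(k): 1:1 2:1 13:1 26:1  a_26=4
[q^28] f(28)=1,f(14)=1,f(7)=1,f(4)=1,f(2)=1,f(1)=1 ⇒ 6

4, 6, 4, 3, 4, 6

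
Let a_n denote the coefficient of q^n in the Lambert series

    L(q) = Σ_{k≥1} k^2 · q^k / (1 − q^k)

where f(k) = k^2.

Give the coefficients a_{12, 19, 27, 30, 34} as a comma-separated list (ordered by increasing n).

210, 362, 820, 1300, 1450

n=12: 1·12 2·6 3·4 4·3 6·2 12·1  f→[1+4+9+16+36+144]=210
d|19:{19,1}  Σf=361+1=362
q^27  k|27↦f(k): 27:729 9:81 3:9 1:1  a_27=820
[q^30] f(30)=900,f(15)=225,f(10)=100,f(6)=36,f(5)=25,f(3)=9,f(2)=4,f(1)=1 ⇒ 1300
n=34: 34·1 17·2 2·17 1·34  f→[1156+289+4+1]=1450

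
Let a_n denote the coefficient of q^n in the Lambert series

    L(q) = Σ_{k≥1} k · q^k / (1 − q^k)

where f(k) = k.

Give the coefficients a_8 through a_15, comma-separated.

15, 13, 18, 12, 28, 14, 24, 24

q^8  k|8↦f(k): 1:1 2:2 4:4 8:8  a_8=15
[q^9] f(1)=1,f(3)=3,f(9)=9 ⇒ 13
[q^10] f(10)=10,f(5)=5,f(2)=2,f(1)=1 ⇒ 18
d|11:{1,11}  Σf=1+11=12
d|12:{12,6,4,3,2,1}  Σf=12+6+4+3+2+1=28
n=13: 13·1 1·13  f→[13+1]=14
d|14:{1,2,7,14}  Σf=1+2+7+14=24
d|15:{1,3,5,15}  Σf=1+3+5+15=24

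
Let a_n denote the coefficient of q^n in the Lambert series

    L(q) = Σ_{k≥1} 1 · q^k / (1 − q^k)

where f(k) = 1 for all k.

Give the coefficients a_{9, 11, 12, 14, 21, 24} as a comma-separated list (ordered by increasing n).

3, 2, 6, 4, 4, 8

[q^9] f(1)=1,f(3)=1,f(9)=1 ⇒ 3
[q^11] f(11)=1,f(1)=1 ⇒ 2
n=12: 12·1 6·2 4·3 3·4 2·6 1·12  f→[1+1+1+1+1+1]=6
q^14  k|14↦f(k): 1:1 2:1 7:1 14:1  a_14=4
d|21:{1,3,7,21}  Σf=1+1+1+1=4
d|24:{24,12,8,6,4,3,2,1}  Σf=1+1+1+1+1+1+1+1=8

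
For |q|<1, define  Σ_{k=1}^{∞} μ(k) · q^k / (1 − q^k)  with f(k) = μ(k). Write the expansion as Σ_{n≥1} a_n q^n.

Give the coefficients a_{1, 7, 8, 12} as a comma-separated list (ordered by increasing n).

q^1  k|1↦μ(k): 1:1  a_1=1
[q^7] μ(7)=-1,μ(1)=1 ⇒ 0
d|8:{1,2,4,8}  Σμ=1+(-1)+0+0=0
[q^12] μ(1)=1,μ(2)=-1,μ(3)=-1,μ(4)=0,μ(6)=1,μ(12)=0 ⇒ 0

1, 0, 0, 0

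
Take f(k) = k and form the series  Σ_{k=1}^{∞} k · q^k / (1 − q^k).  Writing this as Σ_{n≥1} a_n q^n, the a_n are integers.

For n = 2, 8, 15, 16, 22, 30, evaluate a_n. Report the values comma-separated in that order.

3, 15, 24, 31, 36, 72

[q^2] f(1)=1,f(2)=2 ⇒ 3
q^8  k|8↦f(k): 1:1 2:2 4:4 8:8  a_8=15
[q^15] f(15)=15,f(5)=5,f(3)=3,f(1)=1 ⇒ 24
d|16:{16,8,4,2,1}  Σf=16+8+4+2+1=31
n=22: 1·22 2·11 11·2 22·1  f→[1+2+11+22]=36
q^30  k|30↦f(k): 30:30 15:15 10:10 6:6 5:5 3:3 2:2 1:1  a_30=72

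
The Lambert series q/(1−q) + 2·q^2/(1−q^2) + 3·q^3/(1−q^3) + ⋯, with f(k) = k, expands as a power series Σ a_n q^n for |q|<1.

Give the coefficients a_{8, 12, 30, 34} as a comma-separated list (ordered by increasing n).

15, 28, 72, 54

n=8: 8·1 4·2 2·4 1·8  f→[8+4+2+1]=15
[q^12] f(12)=12,f(6)=6,f(4)=4,f(3)=3,f(2)=2,f(1)=1 ⇒ 28
d|30:{30,15,10,6,5,3,2,1}  Σf=30+15+10+6+5+3+2+1=72
q^34  k|34↦f(k): 34:34 17:17 2:2 1:1  a_34=54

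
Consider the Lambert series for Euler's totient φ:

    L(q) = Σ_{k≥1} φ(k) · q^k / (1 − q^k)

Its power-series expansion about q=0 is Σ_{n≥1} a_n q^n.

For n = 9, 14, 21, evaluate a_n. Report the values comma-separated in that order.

n=9: 9·1 3·3 1·9  φ→[6+2+1]=9
[q^14] φ(1)=1,φ(2)=1,φ(7)=6,φ(14)=6 ⇒ 14
q^21  k|21↦φ(k): 1:1 3:2 7:6 21:12  a_21=21

9, 14, 21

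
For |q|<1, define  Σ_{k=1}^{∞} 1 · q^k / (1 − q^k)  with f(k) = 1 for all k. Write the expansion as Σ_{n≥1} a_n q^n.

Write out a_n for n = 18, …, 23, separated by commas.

6, 2, 6, 4, 4, 2

[q^18] f(18)=1,f(9)=1,f(6)=1,f(3)=1,f(2)=1,f(1)=1 ⇒ 6
q^19  k|19↦f(k): 1:1 19:1  a_19=2
n=20: 20·1 10·2 5·4 4·5 2·10 1·20  f→[1+1+1+1+1+1]=6
n=21: 1·21 3·7 7·3 21·1  f→[1+1+1+1]=4
n=22: 1·22 2·11 11·2 22·1  f→[1+1+1+1]=4
d|23:{23,1}  Σf=1+1=2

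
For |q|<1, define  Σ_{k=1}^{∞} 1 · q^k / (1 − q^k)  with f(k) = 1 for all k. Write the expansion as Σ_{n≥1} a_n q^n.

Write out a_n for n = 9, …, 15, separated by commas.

n=9: 9·1 3·3 1·9  f→[1+1+1]=3
n=10: 10·1 5·2 2·5 1·10  f→[1+1+1+1]=4
[q^11] f(11)=1,f(1)=1 ⇒ 2
n=12: 1·12 2·6 3·4 4·3 6·2 12·1  f→[1+1+1+1+1+1]=6
n=13: 1·13 13·1  f→[1+1]=2
n=14: 1·14 2·7 7·2 14·1  f→[1+1+1+1]=4
q^15  k|15↦f(k): 1:1 3:1 5:1 15:1  a_15=4

3, 4, 2, 6, 2, 4, 4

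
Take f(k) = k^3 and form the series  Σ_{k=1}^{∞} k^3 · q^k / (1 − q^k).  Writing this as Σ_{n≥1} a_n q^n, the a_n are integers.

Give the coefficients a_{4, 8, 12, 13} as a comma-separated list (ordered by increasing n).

d|4:{4,2,1}  Σf=64+8+1=73
q^8  k|8↦f(k): 1:1 2:8 4:64 8:512  a_8=585
d|12:{1,2,3,4,6,12}  Σf=1+8+27+64+216+1728=2044
[q^13] f(1)=1,f(13)=2197 ⇒ 2198

73, 585, 2044, 2198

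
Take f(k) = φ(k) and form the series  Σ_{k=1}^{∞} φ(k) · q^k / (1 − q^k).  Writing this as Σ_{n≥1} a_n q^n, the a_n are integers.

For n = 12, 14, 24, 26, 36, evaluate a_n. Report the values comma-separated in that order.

d|12:{1,2,3,4,6,12}  Σφ=1+1+2+2+2+4=12
n=14: 1·14 2·7 7·2 14·1  φ→[1+1+6+6]=14
d|24:{1,2,3,4,6,8,12,24}  Σφ=1+1+2+2+2+4+4+8=24
[q^26] φ(26)=12,φ(13)=12,φ(2)=1,φ(1)=1 ⇒ 26
[q^36] φ(36)=12,φ(18)=6,φ(12)=4,φ(9)=6,φ(6)=2,φ(4)=2,φ(3)=2,φ(2)=1,φ(1)=1 ⇒ 36

12, 14, 24, 26, 36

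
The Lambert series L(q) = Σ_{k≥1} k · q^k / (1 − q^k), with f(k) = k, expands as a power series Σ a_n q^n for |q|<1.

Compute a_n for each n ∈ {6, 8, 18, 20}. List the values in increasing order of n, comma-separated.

12, 15, 39, 42

n=6: 1·6 2·3 3·2 6·1  f→[1+2+3+6]=12
d|8:{8,4,2,1}  Σf=8+4+2+1=15
[q^18] f(1)=1,f(2)=2,f(3)=3,f(6)=6,f(9)=9,f(18)=18 ⇒ 39
q^20  k|20↦f(k): 1:1 2:2 4:4 5:5 10:10 20:20  a_20=42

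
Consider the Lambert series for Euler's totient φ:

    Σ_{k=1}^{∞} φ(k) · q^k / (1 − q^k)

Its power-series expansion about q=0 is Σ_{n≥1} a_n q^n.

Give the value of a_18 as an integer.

[q^18] φ(1)=1,φ(2)=1,φ(3)=2,φ(6)=2,φ(9)=6,φ(18)=6 ⇒ 18

a_18 = 18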